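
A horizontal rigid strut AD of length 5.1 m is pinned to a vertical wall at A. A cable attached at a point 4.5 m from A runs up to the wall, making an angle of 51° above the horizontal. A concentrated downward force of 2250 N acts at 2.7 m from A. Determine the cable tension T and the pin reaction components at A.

T = 1737 N, A_x = 1093 N, A_y = 900.0 N

ΣM about A: T·sin51°·4.5 − 2250·2.7 = 0 → T = 6075/(4.5·0.777146) = 1737.13 ≈ 1737 N.
ΣF_x = 0: A_x − T·cos51° = 0 → A_x = 1737.13 × 0.62932 = 1093 N.
ΣF_y = 0: A_y + T·sin51° − 2250 = 0 → A_y = 2250 − 1737.13 × 0.777146 = 900.0 N.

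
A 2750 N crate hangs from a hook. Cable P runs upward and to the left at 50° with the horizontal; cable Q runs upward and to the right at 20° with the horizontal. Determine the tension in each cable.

ΣF_x = 0: −T_P·cos50° + T_Q·cos20° = 0 → T_Q = 0.68404·T_P.
ΣF_y = 0: T_P·sin50° + T_Q·sin20° = 2750.
Substitute: T_P·(0.766044 + 0.68404·0.34202) = 2750 → T_P = 2750 N.
Then T_Q = 0.68404 × 2750 = 1881 N.

T_P = 2750 N, T_Q = 1881 N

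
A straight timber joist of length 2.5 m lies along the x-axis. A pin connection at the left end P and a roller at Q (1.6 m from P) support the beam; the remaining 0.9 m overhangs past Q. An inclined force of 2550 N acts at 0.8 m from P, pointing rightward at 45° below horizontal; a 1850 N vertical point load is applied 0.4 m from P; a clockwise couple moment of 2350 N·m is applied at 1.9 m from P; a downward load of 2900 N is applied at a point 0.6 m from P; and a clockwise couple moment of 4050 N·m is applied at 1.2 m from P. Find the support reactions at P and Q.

Taking moments about P: Q_y·1.6 − 2550·sin45°·0.8 − 1850·0.4 − 2350 − 2900·0.6 − 4050 = 0 → Q_y = 10322.5/1.6 = 6451.56 ≈ 6452 N.
ΣF_y = 0: P_y + 6451.56 − 2550·sin45° − 1850 − 2900 = 0 → P_y = 101.6 N.
ΣF_x = 0: P_x + 2550·cos45° = 0 → P_x = -1803 N.

P_x = -1803 N, P_y = 101.6 N, Q_y = 6452 N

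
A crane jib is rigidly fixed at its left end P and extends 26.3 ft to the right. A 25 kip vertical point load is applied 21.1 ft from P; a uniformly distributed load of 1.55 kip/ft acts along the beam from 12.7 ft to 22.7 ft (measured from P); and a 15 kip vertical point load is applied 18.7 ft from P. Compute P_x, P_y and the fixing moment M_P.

P_x = 0, P_y = 55.50 kip, M_P = 1082 kip·ft

Resultant of the distributed load: 1.55 × 10 = 15.5 kip at 17.7 ft from P.
ΣF_x = 0: P_x = 0.
ΣF_y = 0: P_y − 25 − 1.55·10 − 15 = 0 → P_y = 55.50 kip.
ΣM about P: M_P − 25·21.1 − (1.55·10)·17.7 − 15·18.7 = 0 → M_P = 1082 kip·ft.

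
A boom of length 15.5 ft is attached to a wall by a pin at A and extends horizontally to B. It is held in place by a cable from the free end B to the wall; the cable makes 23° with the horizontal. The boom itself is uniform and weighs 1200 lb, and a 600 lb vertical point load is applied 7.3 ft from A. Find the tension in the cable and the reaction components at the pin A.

ΣM about A: T·sin23°·15.5 − 1200·7.75 − 600·7.3 = 0 → T = 13680/(15.5·0.390731) = 2258.79 ≈ 2259 lb.
ΣF_x = 0: A_x − T·cos23° = 0 → A_x = 2258.79 × 0.920505 = 2079 lb.
ΣF_y = 0: A_y + T·sin23° − 1200 − 600 = 0 → A_y = 1800 − 2258.79 × 0.390731 = 917.4 lb.

T = 2259 lb, A_x = 2079 lb, A_y = 917.4 lb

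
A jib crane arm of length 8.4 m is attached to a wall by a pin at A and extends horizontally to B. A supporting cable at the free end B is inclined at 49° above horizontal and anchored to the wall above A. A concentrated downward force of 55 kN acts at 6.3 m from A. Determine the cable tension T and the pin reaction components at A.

ΣM about A: T·sin49°·8.4 − 55·6.3 = 0 → T = 346.5/(8.4·0.75471) = 54.6568 ≈ 54.66 kN.
ΣF_x = 0: A_x − T·cos49° = 0 → A_x = 54.6568 × 0.656059 = 35.86 kN.
ΣF_y = 0: A_y + T·sin49° − 55 = 0 → A_y = 55 − 54.6568 × 0.75471 = 13.75 kN.

T = 54.66 kN, A_x = 35.86 kN, A_y = 13.75 kN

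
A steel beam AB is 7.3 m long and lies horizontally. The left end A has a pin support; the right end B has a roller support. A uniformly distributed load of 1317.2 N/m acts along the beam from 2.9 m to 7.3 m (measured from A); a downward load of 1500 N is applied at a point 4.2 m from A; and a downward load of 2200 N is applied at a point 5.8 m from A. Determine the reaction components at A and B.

Resultant of the distributed load: 1317.2 × 4.4 = 5795.68 N at 5.1 m from A.
ΣM about A: B_y·7.3 − (1317.2·4.4)·5.1 − 1500·4.2 − 2200·5.8 = 0 → B_y = 48617.968/7.3 = 6660 N.
ΣF_y = 0: A_y + 6660 − 1317.2·4.4 − 1500 − 2200 = 0 → A_y = 2836 N.
ΣF_x = 0: no horizontal applied forces, so A_x = 0.

A_x = 0, A_y = 2836 N, B_y = 6660 N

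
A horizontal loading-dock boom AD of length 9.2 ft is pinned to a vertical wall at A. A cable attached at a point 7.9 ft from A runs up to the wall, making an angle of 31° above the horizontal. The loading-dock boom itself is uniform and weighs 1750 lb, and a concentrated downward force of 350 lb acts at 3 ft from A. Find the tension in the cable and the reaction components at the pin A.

T = 2237 lb, A_x = 1917 lb, A_y = 948.1 lb

ΣM about A: T·sin31°·7.9 − 1750·4.6 − 350·3 = 0 → T = 9100/(7.9·0.515038) = 2236.53 ≈ 2237 lb.
ΣF_x = 0: A_x − T·cos31° = 0 → A_x = 2236.53 × 0.857167 = 1917 lb.
ΣF_y = 0: A_y + T·sin31° − 1750 − 350 = 0 → A_y = 2100 − 2236.53 × 0.515038 = 948.1 lb.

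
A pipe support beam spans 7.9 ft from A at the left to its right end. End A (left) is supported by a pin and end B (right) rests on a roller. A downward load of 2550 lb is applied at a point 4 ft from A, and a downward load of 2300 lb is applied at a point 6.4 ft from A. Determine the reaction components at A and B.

ΣM about A: B_y·7.9 − 2550·4 − 2300·6.4 = 0 → B_y = 24920/7.9 = 3154.43 ≈ 3154 lb.
ΣF_y = 0: A_y + 3154.43 − 2550 − 2300 = 0 → A_y = 1696 lb.
ΣF_x = 0: no horizontal applied forces, so A_x = 0.

A_x = 0, A_y = 1696 lb, B_y = 3154 lb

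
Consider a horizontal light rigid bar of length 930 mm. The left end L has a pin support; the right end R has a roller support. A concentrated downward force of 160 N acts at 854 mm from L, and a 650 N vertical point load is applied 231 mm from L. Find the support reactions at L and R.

ΣM about L: R_y·930 − 160·854 − 650·231 = 0 → R_y = 286790/930 = 308.376 ≈ 308.4 N.
ΣF_y = 0: L_y + 308.376 − 160 − 650 = 0 → L_y = 501.6 N.
ΣF_x = 0: no horizontal applied forces, so L_x = 0.

L_x = 0, L_y = 501.6 N, R_y = 308.4 N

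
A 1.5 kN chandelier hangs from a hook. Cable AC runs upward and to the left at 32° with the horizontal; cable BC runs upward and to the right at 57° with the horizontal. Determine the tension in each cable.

T_AC = 0.8171 kN, T_BC = 1.272 kN

ΣF_x = 0: −T_AC·cos32° + T_BC·cos57° = 0 → T_BC = 1.55708·T_AC.
ΣF_y = 0: T_AC·sin32° + T_BC·sin57° = 1.5.
Substitute: T_AC·(0.529919 + 1.55708·0.838671) = 1.5 → T_AC = 0.817084 ≈ 0.8171 kN.
Then T_BC = 1.55708 × 0.817084 = 1.272 kN.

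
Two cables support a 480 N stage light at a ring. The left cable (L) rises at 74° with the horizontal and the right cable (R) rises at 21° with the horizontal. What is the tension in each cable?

ΣF_x = 0: −T_L·cos74° + T_R·cos21° = 0 → T_R = 0.295248·T_L.
ΣF_y = 0: T_L·sin74° + T_R·sin21° = 480.
Substitute: T_L·(0.961262 + 0.295248·0.358368) = 480 → T_L = 449.83 ≈ 449.8 N.
Then T_R = 0.295248 × 449.83 = 132.8 N.

T_L = 449.8 N, T_R = 132.8 N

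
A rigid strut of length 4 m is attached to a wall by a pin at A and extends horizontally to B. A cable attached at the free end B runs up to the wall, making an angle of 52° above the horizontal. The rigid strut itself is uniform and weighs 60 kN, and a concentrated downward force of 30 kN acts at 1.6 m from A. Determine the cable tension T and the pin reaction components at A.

ΣM about A: T·sin52°·4 − 60·2 − 30·1.6 = 0 → T = 168/(4·0.788011) = 53.2987 ≈ 53.30 kN.
ΣF_x = 0: A_x − T·cos52° = 0 → A_x = 53.2987 × 0.615661 = 32.81 kN.
ΣF_y = 0: A_y + T·sin52° − 60 − 30 = 0 → A_y = 90 − 53.2987 × 0.788011 = 48.00 kN.

T = 53.30 kN, A_x = 32.81 kN, A_y = 48.00 kN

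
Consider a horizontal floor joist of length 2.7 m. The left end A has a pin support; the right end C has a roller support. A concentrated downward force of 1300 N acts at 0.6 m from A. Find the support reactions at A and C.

A_x = 0, A_y = 1011 N, C_y = 288.9 N

Taking moments about A: C_y·2.7 − 1300·0.6 = 0 → C_y = 780/2.7 = 288.889 ≈ 288.9 N.
ΣF_y = 0: A_y + 288.889 − 1300 = 0 → A_y = 1011 N.
ΣF_x = 0: no horizontal applied forces, so A_x = 0.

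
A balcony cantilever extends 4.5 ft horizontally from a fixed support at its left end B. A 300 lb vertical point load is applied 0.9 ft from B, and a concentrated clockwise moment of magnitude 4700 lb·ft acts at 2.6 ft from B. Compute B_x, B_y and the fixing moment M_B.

B_x = 0, B_y = 300.0 lb, M_B = 4970 lb·ft

ΣF_x = 0: B_x = 0.
ΣF_y = 0: B_y − 300 = 0 → B_y = 300.0 lb.
ΣM about B: M_B − 300·0.9 − 4700 = 0 → M_B = 4970 lb·ft.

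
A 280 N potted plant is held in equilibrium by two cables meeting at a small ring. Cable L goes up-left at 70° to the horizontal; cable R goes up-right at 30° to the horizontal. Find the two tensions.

ΣF_x = 0: −T_L·cos70° + T_R·cos30° = 0 → T_R = 0.394931·T_L.
ΣF_y = 0: T_L·sin70° + T_R·sin30° = 280.
Substitute: T_L·(0.939693 + 0.394931·0.5) = 280 → T_L = 246.228 ≈ 246.2 N.
Then T_R = 0.394931 × 246.228 = 97.24 N.

T_L = 246.2 N, T_R = 97.24 N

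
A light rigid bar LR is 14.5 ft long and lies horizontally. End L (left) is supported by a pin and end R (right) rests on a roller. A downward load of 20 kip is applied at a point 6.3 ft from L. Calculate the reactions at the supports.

Taking moments about L: R_y·14.5 − 20·6.3 = 0 → R_y = 126/14.5 = 8.68966 ≈ 8.690 kip.
ΣF_y = 0: L_y + 8.68966 − 20 = 0 → L_y = 11.31 kip.
ΣF_x = 0: no horizontal applied forces, so L_x = 0.

L_x = 0, L_y = 11.31 kip, R_y = 8.690 kip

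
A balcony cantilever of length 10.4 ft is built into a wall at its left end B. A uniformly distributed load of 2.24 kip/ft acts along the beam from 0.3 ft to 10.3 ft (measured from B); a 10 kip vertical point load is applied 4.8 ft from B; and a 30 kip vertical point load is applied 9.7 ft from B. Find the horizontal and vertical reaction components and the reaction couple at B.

Resultant of the distributed load: 2.24 × 10 = 22.4 kip at 5.3 ft from B.
ΣF_x = 0: B_x = 0.
ΣF_y = 0: B_y − 2.24·10 − 10 − 30 = 0 → B_y = 62.40 kip.
ΣM about B: M_B − (2.24·10)·5.3 − 10·4.8 − 30·9.7 = 0 → M_B = 457.7 kip·ft.

B_x = 0, B_y = 62.40 kip, M_B = 457.7 kip·ft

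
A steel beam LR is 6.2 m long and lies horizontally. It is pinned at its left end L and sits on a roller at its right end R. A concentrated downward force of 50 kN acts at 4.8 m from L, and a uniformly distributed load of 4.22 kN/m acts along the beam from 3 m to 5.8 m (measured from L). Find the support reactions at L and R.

Resultant of the distributed load: 4.22 × 2.8 = 11.816 kN at 4.4 m from L.
Taking moments about L: R_y·6.2 − 50·4.8 − (4.22·2.8)·4.4 = 0 → R_y = 291.9904/6.2 = 47.0952 ≈ 47.10 kN.
ΣF_y = 0: L_y + 47.0952 − 50 − 4.22·2.8 = 0 → L_y = 14.72 kN.
ΣF_x = 0: no horizontal applied forces, so L_x = 0.

L_x = 0, L_y = 14.72 kN, R_y = 47.10 kN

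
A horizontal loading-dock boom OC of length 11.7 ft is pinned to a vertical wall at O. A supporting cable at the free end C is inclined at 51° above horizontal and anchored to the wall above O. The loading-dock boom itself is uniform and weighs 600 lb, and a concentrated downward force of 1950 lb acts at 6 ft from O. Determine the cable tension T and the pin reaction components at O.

ΣM about O: T·sin51°·11.7 − 600·5.85 − 1950·6 = 0 → T = 15210/(11.7·0.777146) = 1672.79 ≈ 1673 lb.
ΣF_x = 0: O_x − T·cos51° = 0 → O_x = 1672.79 × 0.62932 = 1053 lb.
ΣF_y = 0: O_y + T·sin51° − 600 − 1950 = 0 → O_y = 2550 − 1672.79 × 0.777146 = 1250 lb.

T = 1673 lb, O_x = 1053 lb, O_y = 1250 lb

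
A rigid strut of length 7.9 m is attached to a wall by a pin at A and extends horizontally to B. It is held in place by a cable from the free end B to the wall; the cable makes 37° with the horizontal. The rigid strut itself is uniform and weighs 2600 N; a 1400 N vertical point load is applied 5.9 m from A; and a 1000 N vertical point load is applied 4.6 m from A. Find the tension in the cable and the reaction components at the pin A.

ΣM about A: T·sin37°·7.9 − 2600·3.95 − 1400·5.9 − 1000·4.6 = 0 → T = 23130/(7.9·0.601815) = 4865.03 ≈ 4865 N.
ΣF_x = 0: A_x − T·cos37° = 0 → A_x = 4865.03 × 0.798636 = 3885 N.
ΣF_y = 0: A_y + T·sin37° − 2600 − 1400 − 1000 = 0 → A_y = 5000 − 4865.03 × 0.601815 = 2072 N.

T = 4865 N, A_x = 3885 N, A_y = 2072 N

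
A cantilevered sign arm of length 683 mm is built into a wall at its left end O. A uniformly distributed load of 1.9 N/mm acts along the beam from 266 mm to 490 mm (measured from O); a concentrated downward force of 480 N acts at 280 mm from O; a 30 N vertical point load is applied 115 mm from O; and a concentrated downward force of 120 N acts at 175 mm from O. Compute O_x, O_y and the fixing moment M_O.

O_x = 0, O_y = 1056 N, M_O = 319700 N·mm

Resultant of the distributed load: 1.9 × 224 = 425.6 N at 378 mm from O.
ΣF_x = 0: O_x = 0.
ΣF_y = 0: O_y − 1.9·224 − 480 − 30 − 120 = 0 → O_y = 1056 N.
ΣM about O: M_O − (1.9·224)·378 − 480·280 − 30·115 − 120·175 = 0 → M_O = 319700 N·mm.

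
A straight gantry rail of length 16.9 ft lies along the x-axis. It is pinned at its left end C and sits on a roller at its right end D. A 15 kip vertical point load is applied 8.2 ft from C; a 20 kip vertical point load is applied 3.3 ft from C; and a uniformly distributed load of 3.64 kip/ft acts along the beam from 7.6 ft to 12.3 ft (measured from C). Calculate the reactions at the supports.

C_x = 0, C_y = 30.85 kip, D_y = 21.26 kip

Resultant of the distributed load: 3.64 × 4.7 = 17.108 kip at 9.95 ft from C.
Taking moments about C: D_y·16.9 − 15·8.2 − 20·3.3 − (3.64·4.7)·9.95 = 0 → D_y = 359.2246/16.9 = 21.2559 ≈ 21.26 kip.
ΣF_y = 0: C_y + 21.2559 − 15 − 20 − 3.64·4.7 = 0 → C_y = 30.85 kip.
ΣF_x = 0: no horizontal applied forces, so C_x = 0.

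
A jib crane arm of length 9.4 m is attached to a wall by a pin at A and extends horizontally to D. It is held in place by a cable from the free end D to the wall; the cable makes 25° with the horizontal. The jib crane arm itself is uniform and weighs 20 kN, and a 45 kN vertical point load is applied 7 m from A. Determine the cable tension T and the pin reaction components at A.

T = 103.0 kN, A_x = 93.31 kN, A_y = 21.49 kN

ΣM about A: T·sin25°·9.4 − 20·4.7 − 45·7 = 0 → T = 409/(9.4·0.422618) = 102.955 ≈ 103.0 kN.
ΣF_x = 0: A_x − T·cos25° = 0 → A_x = 102.955 × 0.906308 = 93.31 kN.
ΣF_y = 0: A_y + T·sin25° − 20 − 45 = 0 → A_y = 65 − 102.955 × 0.422618 = 21.49 kN.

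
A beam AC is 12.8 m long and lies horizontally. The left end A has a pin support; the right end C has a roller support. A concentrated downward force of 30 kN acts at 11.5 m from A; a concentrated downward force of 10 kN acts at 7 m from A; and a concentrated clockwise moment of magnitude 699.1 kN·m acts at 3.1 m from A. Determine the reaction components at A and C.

A_x = 0, A_y = -47.04 kN, C_y = 87.04 kN

Moments about A: C_y·12.8 − 30·11.5 − 10·7 − 699.1 = 0 → C_y = 1114.1/12.8 = 87.0391 ≈ 87.04 kN.
ΣF_y = 0: A_y + 87.0391 − 30 − 10 = 0 → A_y = -47.04 kN.
ΣF_x = 0: no horizontal applied forces, so A_x = 0.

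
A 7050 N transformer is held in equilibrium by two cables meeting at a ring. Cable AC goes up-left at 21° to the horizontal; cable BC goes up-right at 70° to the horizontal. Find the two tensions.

ΣF_x = 0: −T_AC·cos21° + T_BC·cos70° = 0 → T_BC = 2.72961·T_AC.
ΣF_y = 0: T_AC·sin21° + T_BC·sin70° = 7050.
Substitute: T_AC·(0.358368 + 2.72961·0.939693) = 7050 → T_AC = 2411.61 ≈ 2412 N.
Then T_BC = 2.72961 × 2411.61 = 6583 N.

T_AC = 2412 N, T_BC = 6583 N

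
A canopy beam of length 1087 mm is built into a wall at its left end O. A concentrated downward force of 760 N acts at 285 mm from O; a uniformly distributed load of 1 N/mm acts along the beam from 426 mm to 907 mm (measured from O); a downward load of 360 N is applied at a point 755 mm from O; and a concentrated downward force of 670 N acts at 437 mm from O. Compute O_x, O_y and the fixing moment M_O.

Resultant of the distributed load: 1 × 481 = 481 N at 666.5 mm from O.
ΣF_x = 0: O_x = 0.
ΣF_y = 0: O_y − 760 − 1·481 − 360 − 670 = 0 → O_y = 2271 N.
ΣM about O: M_O − 760·285 − (1·481)·666.5 − 360·755 − 670·437 = 0 → M_O = 1102000 N·mm.

O_x = 0, O_y = 2271 N, M_O = 1102000 N·mm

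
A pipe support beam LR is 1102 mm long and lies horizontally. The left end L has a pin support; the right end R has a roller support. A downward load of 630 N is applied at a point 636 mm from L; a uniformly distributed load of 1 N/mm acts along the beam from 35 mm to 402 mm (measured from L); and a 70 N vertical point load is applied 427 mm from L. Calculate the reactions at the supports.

L_x = 0, L_y = 603.5 N, R_y = 463.5 N

Resultant of the distributed load: 1 × 367 = 367 N at 218.5 mm from L.
Taking moments about L: R_y·1102 − 630·636 − (1·367)·218.5 − 70·427 = 0 → R_y = 510759.5/1102 = 463.484 ≈ 463.5 N.
ΣF_y = 0: L_y + 463.484 − 630 − 1·367 − 70 = 0 → L_y = 603.5 N.
ΣF_x = 0: no horizontal applied forces, so L_x = 0.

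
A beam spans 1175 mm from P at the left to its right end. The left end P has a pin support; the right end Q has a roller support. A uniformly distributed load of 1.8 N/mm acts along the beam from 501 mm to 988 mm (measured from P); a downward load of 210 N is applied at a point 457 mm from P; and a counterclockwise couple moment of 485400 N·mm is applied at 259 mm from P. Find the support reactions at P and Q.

P_x = 0, P_y = 862.6 N, Q_y = 224.0 N

Resultant of the distributed load: 1.8 × 487 = 876.6 N at 744.5 mm from P.
ΣM about P: Q_y·1175 − (1.8·487)·744.5 − 210·457 + 485400 = 0 → Q_y = 263198.7/1175 = 223.999 ≈ 224.0 N.
ΣF_y = 0: P_y + 223.999 − 1.8·487 − 210 = 0 → P_y = 862.6 N.
ΣF_x = 0: no horizontal applied forces, so P_x = 0.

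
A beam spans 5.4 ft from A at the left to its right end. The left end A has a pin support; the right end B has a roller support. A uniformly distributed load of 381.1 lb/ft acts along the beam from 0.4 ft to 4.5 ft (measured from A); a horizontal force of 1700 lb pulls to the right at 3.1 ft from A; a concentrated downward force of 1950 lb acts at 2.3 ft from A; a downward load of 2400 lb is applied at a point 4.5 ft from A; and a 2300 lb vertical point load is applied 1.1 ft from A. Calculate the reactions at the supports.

A_x = -1700 lb, A_y = 4205 lb, B_y = 4008 lb

Resultant of the distributed load: 381.1 × 4.1 = 1562.51 lb at 2.45 ft from A.
ΣM about A: B_y·5.4 − (381.1·4.1)·2.45 − 1950·2.3 − 2400·4.5 − 2300·1.1 = 0 → B_y = 21643.1495/5.4 = 4007.99 ≈ 4008 lb.
ΣF_y = 0: A_y + 4007.99 − 381.1·4.1 − 1950 − 2400 − 2300 = 0 → A_y = 4205 lb.
ΣF_x = 0: A_x + 1700 = 0 → A_x = -1700 lb.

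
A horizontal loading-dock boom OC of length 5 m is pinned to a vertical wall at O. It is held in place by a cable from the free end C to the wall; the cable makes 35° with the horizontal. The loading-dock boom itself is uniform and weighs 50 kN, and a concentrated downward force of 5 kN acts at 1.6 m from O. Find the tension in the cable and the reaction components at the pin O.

ΣM about O: T·sin35°·5 − 50·2.5 − 5·1.6 = 0 → T = 133/(5·0.573576) = 46.3757 ≈ 46.38 kN.
ΣF_x = 0: O_x − T·cos35° = 0 → O_x = 46.3757 × 0.819152 = 37.99 kN.
ΣF_y = 0: O_y + T·sin35° − 50 − 5 = 0 → O_y = 55 − 46.3757 × 0.573576 = 28.40 kN.

T = 46.38 kN, O_x = 37.99 kN, O_y = 28.40 kN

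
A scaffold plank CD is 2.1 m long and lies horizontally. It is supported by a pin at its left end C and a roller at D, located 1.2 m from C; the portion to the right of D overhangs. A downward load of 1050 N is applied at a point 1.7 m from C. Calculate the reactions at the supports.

C_x = 0, C_y = -437.5 N, D_y = 1488 N

Taking moments about C: D_y·1.2 − 1050·1.7 = 0 → D_y = 1785/1.2 = 1487.5 ≈ 1488 N.
ΣF_y = 0: C_y + 1487.5 − 1050 = 0 → C_y = -437.5 N.
ΣF_x = 0: no horizontal applied forces, so C_x = 0.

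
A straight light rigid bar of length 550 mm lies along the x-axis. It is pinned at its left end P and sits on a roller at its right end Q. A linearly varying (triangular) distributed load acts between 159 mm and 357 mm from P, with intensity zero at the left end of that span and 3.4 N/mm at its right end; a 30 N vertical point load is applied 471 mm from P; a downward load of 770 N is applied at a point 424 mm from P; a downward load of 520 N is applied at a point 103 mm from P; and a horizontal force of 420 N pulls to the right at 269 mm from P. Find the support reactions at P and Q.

P_x = -420.0 N, P_y = 761.8 N, Q_y = 894.8 N

Resultant of the triangular load: ½ × 3.4 × 198 = 336.6 N, acting at 291 mm from P (one-third of the span from the peak).
Taking moments about P: Q_y·550 − (½·3.4·198)·291 − 30·471 − 770·424 − 520·103 = 0 → Q_y = 492120.6/550 = 894.765 ≈ 894.8 N.
ΣF_y = 0: P_y + 894.765 − ½·3.4·198 − 30 − 770 − 520 = 0 → P_y = 761.8 N.
ΣF_x = 0: P_x + 420 = 0 → P_x = -420.0 N.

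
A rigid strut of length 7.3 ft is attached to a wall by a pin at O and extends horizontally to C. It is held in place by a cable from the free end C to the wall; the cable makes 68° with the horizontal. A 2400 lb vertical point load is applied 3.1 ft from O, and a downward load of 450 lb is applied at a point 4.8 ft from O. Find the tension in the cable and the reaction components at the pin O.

T = 1418 lb, O_x = 531.3 lb, O_y = 1535 lb

ΣM about O: T·sin68°·7.3 − 2400·3.1 − 450·4.8 = 0 → T = 9600/(7.3·0.927184) = 1418.35 ≈ 1418 lb.
ΣF_x = 0: O_x − T·cos68° = 0 → O_x = 1418.35 × 0.374607 = 531.3 lb.
ΣF_y = 0: O_y + T·sin68° − 2400 − 450 = 0 → O_y = 2850 − 1418.35 × 0.927184 = 1535 lb.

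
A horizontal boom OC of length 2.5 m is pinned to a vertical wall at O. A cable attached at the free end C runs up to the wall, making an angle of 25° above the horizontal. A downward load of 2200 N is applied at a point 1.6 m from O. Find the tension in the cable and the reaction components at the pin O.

ΣM about O: T·sin25°·2.5 − 2200·1.6 = 0 → T = 3520/(2.5·0.422618) = 3331.61 ≈ 3332 N.
ΣF_x = 0: O_x − T·cos25° = 0 → O_x = 3331.61 × 0.906308 = 3019 N.
ΣF_y = 0: O_y + T·sin25° − 2200 = 0 → O_y = 2200 − 3331.61 × 0.422618 = 792.0 N.

T = 3332 N, O_x = 3019 N, O_y = 792.0 N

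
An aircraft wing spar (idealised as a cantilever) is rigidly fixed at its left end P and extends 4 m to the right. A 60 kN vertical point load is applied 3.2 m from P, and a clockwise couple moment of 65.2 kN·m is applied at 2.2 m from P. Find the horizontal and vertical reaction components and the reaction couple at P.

P_x = 0, P_y = 60.00 kN, M_P = 257.2 kN·m

ΣF_x = 0: P_x = 0.
ΣF_y = 0: P_y − 60 = 0 → P_y = 60.00 kN.
ΣM about P: M_P − 60·3.2 − 65.2 = 0 → M_P = 257.2 kN·m.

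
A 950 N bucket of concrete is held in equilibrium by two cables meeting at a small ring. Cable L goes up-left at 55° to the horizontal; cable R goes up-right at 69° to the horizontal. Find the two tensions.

T_L = 410.7 N, T_R = 657.3 N

ΣF_x = 0: −T_L·cos55° + T_R·cos69° = 0 → T_R = 1.60052·T_L.
ΣF_y = 0: T_L·sin55° + T_R·sin69° = 950.
Substitute: T_L·(0.819152 + 1.60052·0.93358) = 950 → T_L = 410.657 ≈ 410.7 N.
Then T_R = 1.60052 × 410.657 = 657.3 N.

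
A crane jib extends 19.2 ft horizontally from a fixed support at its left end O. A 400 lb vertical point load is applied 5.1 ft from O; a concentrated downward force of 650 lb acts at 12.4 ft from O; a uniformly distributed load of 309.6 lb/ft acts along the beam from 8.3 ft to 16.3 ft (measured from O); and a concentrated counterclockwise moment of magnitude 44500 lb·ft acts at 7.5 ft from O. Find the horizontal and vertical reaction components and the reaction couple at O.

O_x = 0, O_y = 3527 lb, M_O = -3935 lb·ft

Resultant of the distributed load: 309.6 × 8 = 2476.8 lb at 12.3 ft from O.
ΣF_x = 0: O_x = 0.
ΣF_y = 0: O_y − 400 − 650 − 309.6·8 = 0 → O_y = 3527 lb.
ΣM about O: M_O − 400·5.1 − 650·12.4 − (309.6·8)·12.3 + 44500 = 0 → M_O = -3935 lb·ft.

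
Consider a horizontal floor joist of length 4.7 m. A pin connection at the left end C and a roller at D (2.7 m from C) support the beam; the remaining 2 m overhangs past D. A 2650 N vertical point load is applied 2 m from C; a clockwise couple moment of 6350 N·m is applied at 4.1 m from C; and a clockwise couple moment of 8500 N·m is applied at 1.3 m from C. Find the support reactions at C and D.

C_x = 0, C_y = -4813 N, D_y = 7463 N

ΣM about C: D_y·2.7 − 2650·2 − 6350 − 8500 = 0 → D_y = 20150/2.7 = 7462.96 ≈ 7463 N.
ΣF_y = 0: C_y + 7462.96 − 2650 = 0 → C_y = -4813 N.
ΣF_x = 0: no horizontal applied forces, so C_x = 0.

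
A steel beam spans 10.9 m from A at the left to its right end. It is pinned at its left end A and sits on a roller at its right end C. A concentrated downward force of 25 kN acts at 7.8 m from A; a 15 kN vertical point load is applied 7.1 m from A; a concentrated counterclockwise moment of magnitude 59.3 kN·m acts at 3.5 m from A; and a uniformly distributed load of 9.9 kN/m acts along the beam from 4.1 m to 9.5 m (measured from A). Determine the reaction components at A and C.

Resultant of the distributed load: 9.9 × 5.4 = 53.46 kN at 6.8 m from A.
Moments about A: C_y·10.9 − 25·7.8 − 15·7.1 + 59.3 − (9.9·5.4)·6.8 = 0 → C_y = 605.728/10.9 = 55.5714 ≈ 55.57 kN.
ΣF_y = 0: A_y + 55.5714 − 25 − 15 − 9.9·5.4 = 0 → A_y = 37.89 kN.
ΣF_x = 0: no horizontal applied forces, so A_x = 0.

A_x = 0, A_y = 37.89 kN, C_y = 55.57 kN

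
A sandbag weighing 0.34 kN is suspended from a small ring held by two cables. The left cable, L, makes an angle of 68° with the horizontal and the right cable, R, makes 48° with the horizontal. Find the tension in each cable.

ΣF_x = 0: −T_L·cos68° + T_R·cos48° = 0 → T_R = 0.559841·T_L.
ΣF_y = 0: T_L·sin68° + T_R·sin48° = 0.34.
Substitute: T_L·(0.927184 + 0.559841·0.743145) = 0.34 → T_L = 0.253122 ≈ 0.2531 kN.
Then T_R = 0.559841 × 0.253122 = 0.1417 kN.

T_L = 0.2531 kN, T_R = 0.1417 kN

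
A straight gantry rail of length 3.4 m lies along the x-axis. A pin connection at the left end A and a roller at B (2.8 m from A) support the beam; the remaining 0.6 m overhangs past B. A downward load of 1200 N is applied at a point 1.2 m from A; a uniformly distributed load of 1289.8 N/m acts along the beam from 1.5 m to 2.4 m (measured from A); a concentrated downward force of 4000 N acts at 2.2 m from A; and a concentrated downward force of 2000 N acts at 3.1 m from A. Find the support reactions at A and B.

Resultant of the distributed load: 1289.8 × 0.9 = 1160.82 N at 1.95 m from A.
Taking moments about A: B_y·2.8 − 1200·1.2 − (1289.8·0.9)·1.95 − 4000·2.2 − 2000·3.1 = 0 → B_y = 18703.599/2.8 = 6679.86 ≈ 6680 N.
ΣF_y = 0: A_y + 6679.86 − 1200 − 1289.8·0.9 − 4000 − 2000 = 0 → A_y = 1681 N.
ΣF_x = 0: no horizontal applied forces, so A_x = 0.

A_x = 0, A_y = 1681 N, B_y = 6680 N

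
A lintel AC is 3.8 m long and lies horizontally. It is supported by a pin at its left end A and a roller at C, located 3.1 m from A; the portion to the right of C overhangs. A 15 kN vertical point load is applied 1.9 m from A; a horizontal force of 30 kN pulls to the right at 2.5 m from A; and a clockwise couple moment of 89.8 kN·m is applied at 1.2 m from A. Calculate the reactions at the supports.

Taking moments about A: C_y·3.1 − 15·1.9 − 89.8 = 0 → C_y = 118.3/3.1 = 38.1613 ≈ 38.16 kN.
ΣF_y = 0: A_y + 38.1613 − 15 = 0 → A_y = -23.16 kN.
ΣF_x = 0: A_x + 30 = 0 → A_x = -30.00 kN.

A_x = -30.00 kN, A_y = -23.16 kN, C_y = 38.16 kN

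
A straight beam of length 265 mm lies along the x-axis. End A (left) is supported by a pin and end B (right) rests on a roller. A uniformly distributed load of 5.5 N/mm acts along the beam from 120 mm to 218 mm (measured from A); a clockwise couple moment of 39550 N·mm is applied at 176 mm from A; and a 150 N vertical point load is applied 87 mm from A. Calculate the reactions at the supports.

A_x = 0, A_y = 146.8 N, B_y = 542.2 N

Resultant of the distributed load: 5.5 × 98 = 539 N at 169 mm from A.
ΣM about A: B_y·265 − (5.5·98)·169 − 39550 − 150·87 = 0 → B_y = 143691/265 = 542.23 ≈ 542.2 N.
ΣF_y = 0: A_y + 542.23 − 5.5·98 − 150 = 0 → A_y = 146.8 N.
ΣF_x = 0: no horizontal applied forces, so A_x = 0.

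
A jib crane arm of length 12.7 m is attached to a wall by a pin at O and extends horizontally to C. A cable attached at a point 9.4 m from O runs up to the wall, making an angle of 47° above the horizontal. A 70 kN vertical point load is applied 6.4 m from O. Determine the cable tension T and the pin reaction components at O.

T = 65.17 kN, O_x = 44.44 kN, O_y = 22.34 kN

ΣM about O: T·sin47°·9.4 − 70·6.4 = 0 → T = 448/(9.4·0.731354) = 65.1662 ≈ 65.17 kN.
ΣF_x = 0: O_x − T·cos47° = 0 → O_x = 65.1662 × 0.681998 = 44.44 kN.
ΣF_y = 0: O_y + T·sin47° − 70 = 0 → O_y = 70 − 65.1662 × 0.731354 = 22.34 kN.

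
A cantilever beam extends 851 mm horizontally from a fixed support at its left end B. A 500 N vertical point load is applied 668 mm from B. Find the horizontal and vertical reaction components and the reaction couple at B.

B_x = 0, B_y = 500.0 N, M_B = 334000 N·mm

ΣF_x = 0: B_x = 0.
ΣF_y = 0: B_y − 500 = 0 → B_y = 500.0 N.
ΣM about B: M_B − 500·668 = 0 → M_B = 334000 N·mm.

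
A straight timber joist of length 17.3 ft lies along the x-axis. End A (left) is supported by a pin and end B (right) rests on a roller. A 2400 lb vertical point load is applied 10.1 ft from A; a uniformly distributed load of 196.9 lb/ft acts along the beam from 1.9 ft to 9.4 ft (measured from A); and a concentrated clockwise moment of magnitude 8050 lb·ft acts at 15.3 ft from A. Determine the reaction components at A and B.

Resultant of the distributed load: 196.9 × 7.5 = 1476.75 lb at 5.65 ft from A.
ΣM about A: B_y·17.3 − 2400·10.1 − (196.9·7.5)·5.65 − 8050 = 0 → B_y = 40633.6375/17.3 = 2348.77 ≈ 2349 lb.
ΣF_y = 0: A_y + 2348.77 − 2400 − 196.9·7.5 = 0 → A_y = 1528 lb.
ΣF_x = 0: no horizontal applied forces, so A_x = 0.

A_x = 0, A_y = 1528 lb, B_y = 2349 lb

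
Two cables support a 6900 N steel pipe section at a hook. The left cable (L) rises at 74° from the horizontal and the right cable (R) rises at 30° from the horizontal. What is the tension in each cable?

ΣF_x = 0: −T_L·cos74° + T_R·cos30° = 0 → T_R = 0.318279·T_L.
ΣF_y = 0: T_L·sin74° + T_R·sin30° = 6900.
Substitute: T_L·(0.961262 + 0.318279·0.5) = 6900 → T_L = 6158.51 ≈ 6159 N.
Then T_R = 0.318279 × 6158.51 = 1960 N.

T_L = 6159 N, T_R = 1960 N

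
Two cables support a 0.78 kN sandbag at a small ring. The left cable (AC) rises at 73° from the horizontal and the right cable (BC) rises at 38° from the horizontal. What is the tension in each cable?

T_AC = 0.6584 kN, T_BC = 0.2443 kN

ΣF_x = 0: −T_AC·cos73° + T_BC·cos38° = 0 → T_BC = 0.371025·T_AC.
ΣF_y = 0: T_AC·sin73° + T_BC·sin38° = 0.78.
Substitute: T_AC·(0.956305 + 0.371025·0.615661) = 0.78 → T_AC = 0.658378 ≈ 0.6584 kN.
Then T_BC = 0.371025 × 0.658378 = 0.2443 kN.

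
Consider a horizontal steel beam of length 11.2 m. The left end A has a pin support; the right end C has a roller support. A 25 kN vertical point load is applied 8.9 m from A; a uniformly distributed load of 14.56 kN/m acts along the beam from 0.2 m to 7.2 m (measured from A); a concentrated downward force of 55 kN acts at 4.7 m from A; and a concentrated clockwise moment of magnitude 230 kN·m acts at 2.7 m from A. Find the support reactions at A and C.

A_x = 0, A_y = 84.77 kN, C_y = 97.15 kN

Resultant of the distributed load: 14.56 × 7 = 101.92 kN at 3.7 m from A.
Moments about A: C_y·11.2 − 25·8.9 − (14.56·7)·3.7 − 55·4.7 − 230 = 0 → C_y = 1088.104/11.2 = 97.1521 ≈ 97.15 kN.
ΣF_y = 0: A_y + 97.1521 − 25 − 14.56·7 − 55 = 0 → A_y = 84.77 kN.
ΣF_x = 0: no horizontal applied forces, so A_x = 0.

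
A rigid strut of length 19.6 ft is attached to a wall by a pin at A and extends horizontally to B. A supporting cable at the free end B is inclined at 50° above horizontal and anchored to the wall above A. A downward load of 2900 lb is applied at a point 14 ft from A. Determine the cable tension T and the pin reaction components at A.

ΣM about A: T·sin50°·19.6 − 2900·14 = 0 → T = 40600/(19.6·0.766044) = 2704.06 ≈ 2704 lb.
ΣF_x = 0: A_x − T·cos50° = 0 → A_x = 2704.06 × 0.642788 = 1738 lb.
ΣF_y = 0: A_y + T·sin50° − 2900 = 0 → A_y = 2900 − 2704.06 × 0.766044 = 828.6 lb.

T = 2704 lb, A_x = 1738 lb, A_y = 828.6 lb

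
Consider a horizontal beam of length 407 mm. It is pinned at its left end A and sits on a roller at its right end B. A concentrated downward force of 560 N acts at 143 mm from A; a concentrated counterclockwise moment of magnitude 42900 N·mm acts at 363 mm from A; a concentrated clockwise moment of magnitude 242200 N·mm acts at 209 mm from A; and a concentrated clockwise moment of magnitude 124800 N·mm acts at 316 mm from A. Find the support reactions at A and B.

Moments about A: B_y·407 − 560·143 + 42900 − 242200 − 124800 = 0 → B_y = 404180/407 = 993.071 ≈ 993.1 N.
ΣF_y = 0: A_y + 993.071 − 560 = 0 → A_y = -433.1 N.
ΣF_x = 0: no horizontal applied forces, so A_x = 0.

A_x = 0, A_y = -433.1 N, B_y = 993.1 N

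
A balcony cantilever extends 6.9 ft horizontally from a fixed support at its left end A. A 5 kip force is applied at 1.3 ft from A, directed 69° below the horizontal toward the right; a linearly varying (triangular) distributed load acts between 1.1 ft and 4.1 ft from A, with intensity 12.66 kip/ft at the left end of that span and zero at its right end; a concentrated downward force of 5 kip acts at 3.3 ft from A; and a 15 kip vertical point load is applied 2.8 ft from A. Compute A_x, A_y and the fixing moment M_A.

A_x = -1.792 kip, A_y = 43.66 kip, M_A = 104.4 kip·ft

Resultant of the triangular load: ½ × 12.66 × 3 = 18.99 kip, acting at 2.1 ft from A (one-third of the span from the peak).
ΣF_x = 0: A_x + 5·cos69° = 0 → A_x = -1.792 kip.
ΣF_y = 0: A_y − 5·sin69° − ½·12.66·3 − 5 − 15 = 0 → A_y = 43.66 kip.
ΣM about A: M_A − 5·sin69°·1.3 − (½·12.66·3)·2.1 − 5·3.3 − 15·2.8 = 0 → M_A = 104.4 kip·ft.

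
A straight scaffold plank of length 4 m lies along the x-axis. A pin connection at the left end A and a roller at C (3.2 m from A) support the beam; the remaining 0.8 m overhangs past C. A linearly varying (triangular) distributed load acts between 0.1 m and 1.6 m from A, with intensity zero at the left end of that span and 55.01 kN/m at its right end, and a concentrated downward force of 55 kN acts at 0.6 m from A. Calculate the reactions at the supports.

A_x = 0, A_y = 71.76 kN, C_y = 24.49 kN

Resultant of the triangular load: ½ × 55.01 × 1.5 = 41.2575 kN, acting at 1.1 m from A (one-third of the span from the peak).
ΣM about A: C_y·3.2 − (½·55.01·1.5)·1.1 − 55·0.6 = 0 → C_y = 78.38325/3.2 = 24.4948 ≈ 24.49 kN.
ΣF_y = 0: A_y + 24.4948 − ½·55.01·1.5 − 55 = 0 → A_y = 71.76 kN.
ΣF_x = 0: no horizontal applied forces, so A_x = 0.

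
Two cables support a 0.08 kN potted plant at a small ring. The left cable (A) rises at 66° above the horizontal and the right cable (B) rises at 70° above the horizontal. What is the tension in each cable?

ΣF_x = 0: −T_A·cos66° + T_B·cos70° = 0 → T_B = 1.18922·T_A.
ΣF_y = 0: T_A·sin66° + T_B·sin70° = 0.08.
Substitute: T_A·(0.913545 + 1.18922·0.939693) = 0.08 → T_A = 0.0393886 ≈ 0.03939 kN.
Then T_B = 1.18922 × 0.0393886 = 0.04684 kN.

T_A = 0.03939 kN, T_B = 0.04684 kN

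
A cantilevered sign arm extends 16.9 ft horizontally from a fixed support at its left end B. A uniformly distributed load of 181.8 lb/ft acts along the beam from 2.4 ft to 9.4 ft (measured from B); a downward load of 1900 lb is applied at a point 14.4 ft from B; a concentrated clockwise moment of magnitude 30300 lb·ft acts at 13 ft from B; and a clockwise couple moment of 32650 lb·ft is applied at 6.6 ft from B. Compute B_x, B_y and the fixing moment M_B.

Resultant of the distributed load: 181.8 × 7 = 1272.6 lb at 5.9 ft from B.
ΣF_x = 0: B_x = 0.
ΣF_y = 0: B_y − 181.8·7 − 1900 = 0 → B_y = 3173 lb.
ΣM about B: M_B − (181.8·7)·5.9 − 1900·14.4 − 30300 − 32650 = 0 → M_B = 97820 lb·ft.

B_x = 0, B_y = 3173 lb, M_B = 97820 lb·ft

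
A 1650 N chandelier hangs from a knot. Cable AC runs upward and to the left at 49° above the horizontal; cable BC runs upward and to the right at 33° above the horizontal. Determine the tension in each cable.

T_AC = 1397 N, T_BC = 1093 N

ΣF_x = 0: −T_AC·cos49° + T_BC·cos33° = 0 → T_BC = 0.782261·T_AC.
ΣF_y = 0: T_AC·sin49° + T_BC·sin33° = 1650.
Substitute: T_AC·(0.75471 + 0.782261·0.544639) = 1650 → T_AC = 1397.41 ≈ 1397 N.
Then T_BC = 0.782261 × 1397.41 = 1093 N.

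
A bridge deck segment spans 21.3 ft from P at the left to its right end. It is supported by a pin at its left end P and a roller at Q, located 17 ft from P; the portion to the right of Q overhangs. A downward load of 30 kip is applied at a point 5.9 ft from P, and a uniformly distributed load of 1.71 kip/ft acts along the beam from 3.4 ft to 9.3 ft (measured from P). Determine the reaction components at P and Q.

Resultant of the distributed load: 1.71 × 5.9 = 10.089 kip at 6.35 ft from P.
Moments about P: Q_y·17 − 30·5.9 − (1.71·5.9)·6.35 = 0 → Q_y = 241.06515/17 = 14.1803 ≈ 14.18 kip.
ΣF_y = 0: P_y + 14.1803 − 30 − 1.71·5.9 = 0 → P_y = 25.91 kip.
ΣF_x = 0: no horizontal applied forces, so P_x = 0.

P_x = 0, P_y = 25.91 kip, Q_y = 14.18 kip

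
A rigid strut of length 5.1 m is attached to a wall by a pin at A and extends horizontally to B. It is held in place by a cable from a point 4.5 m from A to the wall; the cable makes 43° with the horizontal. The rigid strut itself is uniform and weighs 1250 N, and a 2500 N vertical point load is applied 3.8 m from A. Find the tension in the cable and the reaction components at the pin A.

T = 4134 N, A_x = 3023 N, A_y = 930.6 N

ΣM about A: T·sin43°·4.5 − 1250·2.55 − 2500·3.8 = 0 → T = 12687.5/(4.5·0.681998) = 4134.09 ≈ 4134 N.
ΣF_x = 0: A_x − T·cos43° = 0 → A_x = 4134.09 × 0.731354 = 3023 N.
ΣF_y = 0: A_y + T·sin43° − 1250 − 2500 = 0 → A_y = 3750 − 4134.09 × 0.681998 = 930.6 N.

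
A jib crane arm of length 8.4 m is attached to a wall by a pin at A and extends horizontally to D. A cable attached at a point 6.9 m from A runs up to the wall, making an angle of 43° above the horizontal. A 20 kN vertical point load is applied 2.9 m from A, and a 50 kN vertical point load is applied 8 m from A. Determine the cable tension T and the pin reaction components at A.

ΣM about A: T·sin43°·6.9 − 20·2.9 − 50·8 = 0 → T = 458/(6.9·0.681998) = 97.327 ≈ 97.33 kN.
ΣF_x = 0: A_x − T·cos43° = 0 → A_x = 97.327 × 0.731354 = 71.18 kN.
ΣF_y = 0: A_y + T·sin43° − 20 − 50 = 0 → A_y = 70 − 97.327 × 0.681998 = 3.623 kN.

T = 97.33 kN, A_x = 71.18 kN, A_y = 3.623 kN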